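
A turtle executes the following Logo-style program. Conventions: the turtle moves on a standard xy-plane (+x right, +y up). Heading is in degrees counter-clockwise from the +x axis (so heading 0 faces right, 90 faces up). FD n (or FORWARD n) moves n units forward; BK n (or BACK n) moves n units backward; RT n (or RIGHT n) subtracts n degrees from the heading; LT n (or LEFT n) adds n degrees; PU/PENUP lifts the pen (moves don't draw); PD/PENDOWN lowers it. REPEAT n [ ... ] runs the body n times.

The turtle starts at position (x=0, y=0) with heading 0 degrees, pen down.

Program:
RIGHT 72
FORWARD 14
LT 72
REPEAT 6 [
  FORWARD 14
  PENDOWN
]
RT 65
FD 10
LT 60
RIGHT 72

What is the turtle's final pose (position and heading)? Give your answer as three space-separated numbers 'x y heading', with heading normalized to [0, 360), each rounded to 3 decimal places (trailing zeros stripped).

Answer: 92.552 -22.378 283

Derivation:
Executing turtle program step by step:
Start: pos=(0,0), heading=0, pen down
RT 72: heading 0 -> 288
FD 14: (0,0) -> (4.326,-13.315) [heading=288, draw]
LT 72: heading 288 -> 0
REPEAT 6 [
  -- iteration 1/6 --
  FD 14: (4.326,-13.315) -> (18.326,-13.315) [heading=0, draw]
  PD: pen down
  -- iteration 2/6 --
  FD 14: (18.326,-13.315) -> (32.326,-13.315) [heading=0, draw]
  PD: pen down
  -- iteration 3/6 --
  FD 14: (32.326,-13.315) -> (46.326,-13.315) [heading=0, draw]
  PD: pen down
  -- iteration 4/6 --
  FD 14: (46.326,-13.315) -> (60.326,-13.315) [heading=0, draw]
  PD: pen down
  -- iteration 5/6 --
  FD 14: (60.326,-13.315) -> (74.326,-13.315) [heading=0, draw]
  PD: pen down
  -- iteration 6/6 --
  FD 14: (74.326,-13.315) -> (88.326,-13.315) [heading=0, draw]
  PD: pen down
]
RT 65: heading 0 -> 295
FD 10: (88.326,-13.315) -> (92.552,-22.378) [heading=295, draw]
LT 60: heading 295 -> 355
RT 72: heading 355 -> 283
Final: pos=(92.552,-22.378), heading=283, 8 segment(s) drawn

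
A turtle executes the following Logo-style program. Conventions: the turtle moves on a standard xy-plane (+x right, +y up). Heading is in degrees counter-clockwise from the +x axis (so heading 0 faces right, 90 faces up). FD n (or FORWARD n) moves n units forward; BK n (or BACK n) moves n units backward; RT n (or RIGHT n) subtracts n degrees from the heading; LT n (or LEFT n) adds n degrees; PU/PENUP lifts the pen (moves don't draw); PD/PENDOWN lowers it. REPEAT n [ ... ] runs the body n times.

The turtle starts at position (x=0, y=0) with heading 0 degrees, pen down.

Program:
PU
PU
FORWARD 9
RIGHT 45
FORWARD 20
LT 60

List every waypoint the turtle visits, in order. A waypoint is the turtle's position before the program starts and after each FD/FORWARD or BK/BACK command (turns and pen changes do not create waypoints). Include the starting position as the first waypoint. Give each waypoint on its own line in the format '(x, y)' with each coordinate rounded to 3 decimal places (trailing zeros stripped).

Answer: (0, 0)
(9, 0)
(23.142, -14.142)

Derivation:
Executing turtle program step by step:
Start: pos=(0,0), heading=0, pen down
PU: pen up
PU: pen up
FD 9: (0,0) -> (9,0) [heading=0, move]
RT 45: heading 0 -> 315
FD 20: (9,0) -> (23.142,-14.142) [heading=315, move]
LT 60: heading 315 -> 15
Final: pos=(23.142,-14.142), heading=15, 0 segment(s) drawn
Waypoints (3 total):
(0, 0)
(9, 0)
(23.142, -14.142)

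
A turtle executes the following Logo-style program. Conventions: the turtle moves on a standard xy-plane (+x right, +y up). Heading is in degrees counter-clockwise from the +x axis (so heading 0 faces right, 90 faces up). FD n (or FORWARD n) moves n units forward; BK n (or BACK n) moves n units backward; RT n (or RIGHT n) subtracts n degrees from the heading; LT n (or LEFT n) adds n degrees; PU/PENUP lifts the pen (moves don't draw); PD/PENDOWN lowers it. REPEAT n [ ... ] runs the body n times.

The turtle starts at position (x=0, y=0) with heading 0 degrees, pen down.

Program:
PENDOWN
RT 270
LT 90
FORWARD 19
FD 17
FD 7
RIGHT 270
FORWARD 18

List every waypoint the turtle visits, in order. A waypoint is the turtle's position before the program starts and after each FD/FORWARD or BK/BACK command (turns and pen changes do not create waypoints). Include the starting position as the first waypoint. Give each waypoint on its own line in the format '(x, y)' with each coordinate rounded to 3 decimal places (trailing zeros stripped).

Executing turtle program step by step:
Start: pos=(0,0), heading=0, pen down
PD: pen down
RT 270: heading 0 -> 90
LT 90: heading 90 -> 180
FD 19: (0,0) -> (-19,0) [heading=180, draw]
FD 17: (-19,0) -> (-36,0) [heading=180, draw]
FD 7: (-36,0) -> (-43,0) [heading=180, draw]
RT 270: heading 180 -> 270
FD 18: (-43,0) -> (-43,-18) [heading=270, draw]
Final: pos=(-43,-18), heading=270, 4 segment(s) drawn
Waypoints (5 total):
(0, 0)
(-19, 0)
(-36, 0)
(-43, 0)
(-43, -18)

Answer: (0, 0)
(-19, 0)
(-36, 0)
(-43, 0)
(-43, -18)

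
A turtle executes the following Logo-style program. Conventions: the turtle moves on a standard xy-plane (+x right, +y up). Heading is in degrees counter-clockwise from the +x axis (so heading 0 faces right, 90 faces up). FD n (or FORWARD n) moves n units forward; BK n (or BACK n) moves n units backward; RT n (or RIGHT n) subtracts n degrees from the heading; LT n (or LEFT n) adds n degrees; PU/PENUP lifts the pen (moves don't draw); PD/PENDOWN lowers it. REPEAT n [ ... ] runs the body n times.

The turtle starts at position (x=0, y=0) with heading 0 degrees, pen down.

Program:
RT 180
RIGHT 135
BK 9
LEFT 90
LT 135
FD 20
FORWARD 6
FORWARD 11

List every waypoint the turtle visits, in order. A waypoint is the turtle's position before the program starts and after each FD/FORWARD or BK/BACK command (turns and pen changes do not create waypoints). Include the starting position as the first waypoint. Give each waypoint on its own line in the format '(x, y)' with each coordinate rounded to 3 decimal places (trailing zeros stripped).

Answer: (0, 0)
(-6.364, -6.364)
(-6.364, -26.364)
(-6.364, -32.364)
(-6.364, -43.364)

Derivation:
Executing turtle program step by step:
Start: pos=(0,0), heading=0, pen down
RT 180: heading 0 -> 180
RT 135: heading 180 -> 45
BK 9: (0,0) -> (-6.364,-6.364) [heading=45, draw]
LT 90: heading 45 -> 135
LT 135: heading 135 -> 270
FD 20: (-6.364,-6.364) -> (-6.364,-26.364) [heading=270, draw]
FD 6: (-6.364,-26.364) -> (-6.364,-32.364) [heading=270, draw]
FD 11: (-6.364,-32.364) -> (-6.364,-43.364) [heading=270, draw]
Final: pos=(-6.364,-43.364), heading=270, 4 segment(s) drawn
Waypoints (5 total):
(0, 0)
(-6.364, -6.364)
(-6.364, -26.364)
(-6.364, -32.364)
(-6.364, -43.364)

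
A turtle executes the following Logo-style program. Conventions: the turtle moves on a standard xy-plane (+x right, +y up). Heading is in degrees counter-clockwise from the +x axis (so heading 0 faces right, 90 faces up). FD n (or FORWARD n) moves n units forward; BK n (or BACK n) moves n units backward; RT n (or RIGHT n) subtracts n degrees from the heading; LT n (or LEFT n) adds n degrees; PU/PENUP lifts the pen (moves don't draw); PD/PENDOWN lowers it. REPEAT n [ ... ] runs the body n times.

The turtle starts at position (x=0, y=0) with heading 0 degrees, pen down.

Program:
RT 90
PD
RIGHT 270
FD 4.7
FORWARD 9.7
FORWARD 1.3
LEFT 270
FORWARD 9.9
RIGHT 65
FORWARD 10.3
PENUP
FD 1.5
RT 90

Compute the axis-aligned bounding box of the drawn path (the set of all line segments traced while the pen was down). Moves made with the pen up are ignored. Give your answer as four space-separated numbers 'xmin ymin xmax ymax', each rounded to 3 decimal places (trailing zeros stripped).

Answer: 0 -14.253 15.7 0

Derivation:
Executing turtle program step by step:
Start: pos=(0,0), heading=0, pen down
RT 90: heading 0 -> 270
PD: pen down
RT 270: heading 270 -> 0
FD 4.7: (0,0) -> (4.7,0) [heading=0, draw]
FD 9.7: (4.7,0) -> (14.4,0) [heading=0, draw]
FD 1.3: (14.4,0) -> (15.7,0) [heading=0, draw]
LT 270: heading 0 -> 270
FD 9.9: (15.7,0) -> (15.7,-9.9) [heading=270, draw]
RT 65: heading 270 -> 205
FD 10.3: (15.7,-9.9) -> (6.365,-14.253) [heading=205, draw]
PU: pen up
FD 1.5: (6.365,-14.253) -> (5.006,-14.887) [heading=205, move]
RT 90: heading 205 -> 115
Final: pos=(5.006,-14.887), heading=115, 5 segment(s) drawn

Segment endpoints: x in {0, 4.7, 6.365, 14.4, 15.7}, y in {-14.253, -9.9, 0, 0, 0, 0}
xmin=0, ymin=-14.253, xmax=15.7, ymax=0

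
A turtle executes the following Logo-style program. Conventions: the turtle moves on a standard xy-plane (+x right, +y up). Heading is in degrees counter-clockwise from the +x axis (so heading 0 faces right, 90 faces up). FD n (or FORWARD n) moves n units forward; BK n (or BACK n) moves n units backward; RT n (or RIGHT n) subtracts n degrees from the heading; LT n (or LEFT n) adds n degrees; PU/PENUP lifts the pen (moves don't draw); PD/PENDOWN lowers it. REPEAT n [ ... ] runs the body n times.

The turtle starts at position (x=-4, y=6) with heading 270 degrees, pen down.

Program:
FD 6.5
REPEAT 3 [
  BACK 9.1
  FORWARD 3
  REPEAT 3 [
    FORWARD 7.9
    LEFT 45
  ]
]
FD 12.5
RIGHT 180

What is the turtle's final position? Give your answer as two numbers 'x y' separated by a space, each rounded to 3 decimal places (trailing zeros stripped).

Answer: 6.625 -15.452

Derivation:
Executing turtle program step by step:
Start: pos=(-4,6), heading=270, pen down
FD 6.5: (-4,6) -> (-4,-0.5) [heading=270, draw]
REPEAT 3 [
  -- iteration 1/3 --
  BK 9.1: (-4,-0.5) -> (-4,8.6) [heading=270, draw]
  FD 3: (-4,8.6) -> (-4,5.6) [heading=270, draw]
  REPEAT 3 [
    -- iteration 1/3 --
    FD 7.9: (-4,5.6) -> (-4,-2.3) [heading=270, draw]
    LT 45: heading 270 -> 315
    -- iteration 2/3 --
    FD 7.9: (-4,-2.3) -> (1.586,-7.886) [heading=315, draw]
    LT 45: heading 315 -> 0
    -- iteration 3/3 --
    FD 7.9: (1.586,-7.886) -> (9.486,-7.886) [heading=0, draw]
    LT 45: heading 0 -> 45
  ]
  -- iteration 2/3 --
  BK 9.1: (9.486,-7.886) -> (3.051,-14.321) [heading=45, draw]
  FD 3: (3.051,-14.321) -> (5.173,-12.199) [heading=45, draw]
  REPEAT 3 [
    -- iteration 1/3 --
    FD 7.9: (5.173,-12.199) -> (10.759,-6.613) [heading=45, draw]
    LT 45: heading 45 -> 90
    -- iteration 2/3 --
    FD 7.9: (10.759,-6.613) -> (10.759,1.287) [heading=90, draw]
    LT 45: heading 90 -> 135
    -- iteration 3/3 --
    FD 7.9: (10.759,1.287) -> (5.173,6.873) [heading=135, draw]
    LT 45: heading 135 -> 180
  ]
  -- iteration 3/3 --
  BK 9.1: (5.173,6.873) -> (14.273,6.873) [heading=180, draw]
  FD 3: (14.273,6.873) -> (11.273,6.873) [heading=180, draw]
  REPEAT 3 [
    -- iteration 1/3 --
    FD 7.9: (11.273,6.873) -> (3.373,6.873) [heading=180, draw]
    LT 45: heading 180 -> 225
    -- iteration 2/3 --
    FD 7.9: (3.373,6.873) -> (-2.213,1.287) [heading=225, draw]
    LT 45: heading 225 -> 270
    -- iteration 3/3 --
    FD 7.9: (-2.213,1.287) -> (-2.213,-6.613) [heading=270, draw]
    LT 45: heading 270 -> 315
  ]
]
FD 12.5: (-2.213,-6.613) -> (6.625,-15.452) [heading=315, draw]
RT 180: heading 315 -> 135
Final: pos=(6.625,-15.452), heading=135, 17 segment(s) drawn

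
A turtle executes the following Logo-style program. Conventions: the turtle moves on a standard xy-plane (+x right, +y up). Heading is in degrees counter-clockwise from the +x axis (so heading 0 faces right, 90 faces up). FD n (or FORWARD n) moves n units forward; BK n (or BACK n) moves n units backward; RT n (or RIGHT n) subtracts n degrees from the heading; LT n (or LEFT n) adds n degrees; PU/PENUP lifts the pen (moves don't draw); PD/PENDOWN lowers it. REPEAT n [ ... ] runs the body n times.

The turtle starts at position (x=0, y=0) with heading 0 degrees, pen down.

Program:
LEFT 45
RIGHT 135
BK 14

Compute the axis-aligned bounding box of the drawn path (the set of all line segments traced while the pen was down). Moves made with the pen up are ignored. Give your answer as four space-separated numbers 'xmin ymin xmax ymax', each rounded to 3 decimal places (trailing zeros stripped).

Answer: 0 0 0 14

Derivation:
Executing turtle program step by step:
Start: pos=(0,0), heading=0, pen down
LT 45: heading 0 -> 45
RT 135: heading 45 -> 270
BK 14: (0,0) -> (0,14) [heading=270, draw]
Final: pos=(0,14), heading=270, 1 segment(s) drawn

Segment endpoints: x in {0, 0}, y in {0, 14}
xmin=0, ymin=0, xmax=0, ymax=14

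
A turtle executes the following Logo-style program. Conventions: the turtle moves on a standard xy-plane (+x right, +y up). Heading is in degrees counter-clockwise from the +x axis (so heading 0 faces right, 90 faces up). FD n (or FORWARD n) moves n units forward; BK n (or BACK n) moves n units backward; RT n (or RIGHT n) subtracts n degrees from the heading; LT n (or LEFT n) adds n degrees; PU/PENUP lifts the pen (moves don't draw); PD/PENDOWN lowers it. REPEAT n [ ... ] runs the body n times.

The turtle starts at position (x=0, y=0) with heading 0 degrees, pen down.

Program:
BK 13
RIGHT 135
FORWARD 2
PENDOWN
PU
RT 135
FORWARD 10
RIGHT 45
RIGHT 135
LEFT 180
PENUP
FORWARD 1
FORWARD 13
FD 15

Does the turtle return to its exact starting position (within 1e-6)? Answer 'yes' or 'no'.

Answer: no

Derivation:
Executing turtle program step by step:
Start: pos=(0,0), heading=0, pen down
BK 13: (0,0) -> (-13,0) [heading=0, draw]
RT 135: heading 0 -> 225
FD 2: (-13,0) -> (-14.414,-1.414) [heading=225, draw]
PD: pen down
PU: pen up
RT 135: heading 225 -> 90
FD 10: (-14.414,-1.414) -> (-14.414,8.586) [heading=90, move]
RT 45: heading 90 -> 45
RT 135: heading 45 -> 270
LT 180: heading 270 -> 90
PU: pen up
FD 1: (-14.414,8.586) -> (-14.414,9.586) [heading=90, move]
FD 13: (-14.414,9.586) -> (-14.414,22.586) [heading=90, move]
FD 15: (-14.414,22.586) -> (-14.414,37.586) [heading=90, move]
Final: pos=(-14.414,37.586), heading=90, 2 segment(s) drawn

Start position: (0, 0)
Final position: (-14.414, 37.586)
Distance = 40.255; >= 1e-6 -> NOT closed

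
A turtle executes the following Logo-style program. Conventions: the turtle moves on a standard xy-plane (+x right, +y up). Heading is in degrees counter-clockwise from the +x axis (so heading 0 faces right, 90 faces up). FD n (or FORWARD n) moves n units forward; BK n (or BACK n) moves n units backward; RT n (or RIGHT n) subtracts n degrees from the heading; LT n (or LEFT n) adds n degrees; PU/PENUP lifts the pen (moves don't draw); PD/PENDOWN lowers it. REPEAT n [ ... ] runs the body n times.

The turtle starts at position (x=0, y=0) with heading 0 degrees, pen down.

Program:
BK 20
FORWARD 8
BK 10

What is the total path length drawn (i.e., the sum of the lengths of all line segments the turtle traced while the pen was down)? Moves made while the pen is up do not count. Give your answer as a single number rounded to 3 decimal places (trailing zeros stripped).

Executing turtle program step by step:
Start: pos=(0,0), heading=0, pen down
BK 20: (0,0) -> (-20,0) [heading=0, draw]
FD 8: (-20,0) -> (-12,0) [heading=0, draw]
BK 10: (-12,0) -> (-22,0) [heading=0, draw]
Final: pos=(-22,0), heading=0, 3 segment(s) drawn

Segment lengths:
  seg 1: (0,0) -> (-20,0), length = 20
  seg 2: (-20,0) -> (-12,0), length = 8
  seg 3: (-12,0) -> (-22,0), length = 10
Total = 38

Answer: 38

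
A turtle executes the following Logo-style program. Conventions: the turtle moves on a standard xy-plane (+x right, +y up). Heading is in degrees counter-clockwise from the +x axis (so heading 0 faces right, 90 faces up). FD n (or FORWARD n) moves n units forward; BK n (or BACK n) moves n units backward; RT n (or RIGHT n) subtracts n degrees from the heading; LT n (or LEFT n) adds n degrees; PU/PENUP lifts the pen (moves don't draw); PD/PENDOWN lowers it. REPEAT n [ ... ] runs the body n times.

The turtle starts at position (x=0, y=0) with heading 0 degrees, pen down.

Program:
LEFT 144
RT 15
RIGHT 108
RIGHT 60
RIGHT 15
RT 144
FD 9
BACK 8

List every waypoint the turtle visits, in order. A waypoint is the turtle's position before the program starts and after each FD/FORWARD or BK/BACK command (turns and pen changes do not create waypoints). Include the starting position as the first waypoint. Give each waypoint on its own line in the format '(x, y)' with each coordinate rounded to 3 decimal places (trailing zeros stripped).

Answer: (0, 0)
(-8.56, 2.781)
(-0.951, 0.309)

Derivation:
Executing turtle program step by step:
Start: pos=(0,0), heading=0, pen down
LT 144: heading 0 -> 144
RT 15: heading 144 -> 129
RT 108: heading 129 -> 21
RT 60: heading 21 -> 321
RT 15: heading 321 -> 306
RT 144: heading 306 -> 162
FD 9: (0,0) -> (-8.56,2.781) [heading=162, draw]
BK 8: (-8.56,2.781) -> (-0.951,0.309) [heading=162, draw]
Final: pos=(-0.951,0.309), heading=162, 2 segment(s) drawn
Waypoints (3 total):
(0, 0)
(-8.56, 2.781)
(-0.951, 0.309)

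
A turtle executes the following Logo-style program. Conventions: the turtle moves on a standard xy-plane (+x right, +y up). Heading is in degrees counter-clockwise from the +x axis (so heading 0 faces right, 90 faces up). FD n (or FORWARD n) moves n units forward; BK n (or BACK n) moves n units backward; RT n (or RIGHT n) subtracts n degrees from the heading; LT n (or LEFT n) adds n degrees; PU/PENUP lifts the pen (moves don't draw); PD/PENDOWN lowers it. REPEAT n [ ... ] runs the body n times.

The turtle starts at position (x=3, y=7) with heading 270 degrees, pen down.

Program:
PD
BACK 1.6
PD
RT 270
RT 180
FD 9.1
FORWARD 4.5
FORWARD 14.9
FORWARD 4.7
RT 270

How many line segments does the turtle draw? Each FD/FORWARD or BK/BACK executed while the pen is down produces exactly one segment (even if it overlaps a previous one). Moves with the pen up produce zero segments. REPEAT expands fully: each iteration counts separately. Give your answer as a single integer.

Answer: 5

Derivation:
Executing turtle program step by step:
Start: pos=(3,7), heading=270, pen down
PD: pen down
BK 1.6: (3,7) -> (3,8.6) [heading=270, draw]
PD: pen down
RT 270: heading 270 -> 0
RT 180: heading 0 -> 180
FD 9.1: (3,8.6) -> (-6.1,8.6) [heading=180, draw]
FD 4.5: (-6.1,8.6) -> (-10.6,8.6) [heading=180, draw]
FD 14.9: (-10.6,8.6) -> (-25.5,8.6) [heading=180, draw]
FD 4.7: (-25.5,8.6) -> (-30.2,8.6) [heading=180, draw]
RT 270: heading 180 -> 270
Final: pos=(-30.2,8.6), heading=270, 5 segment(s) drawn
Segments drawn: 5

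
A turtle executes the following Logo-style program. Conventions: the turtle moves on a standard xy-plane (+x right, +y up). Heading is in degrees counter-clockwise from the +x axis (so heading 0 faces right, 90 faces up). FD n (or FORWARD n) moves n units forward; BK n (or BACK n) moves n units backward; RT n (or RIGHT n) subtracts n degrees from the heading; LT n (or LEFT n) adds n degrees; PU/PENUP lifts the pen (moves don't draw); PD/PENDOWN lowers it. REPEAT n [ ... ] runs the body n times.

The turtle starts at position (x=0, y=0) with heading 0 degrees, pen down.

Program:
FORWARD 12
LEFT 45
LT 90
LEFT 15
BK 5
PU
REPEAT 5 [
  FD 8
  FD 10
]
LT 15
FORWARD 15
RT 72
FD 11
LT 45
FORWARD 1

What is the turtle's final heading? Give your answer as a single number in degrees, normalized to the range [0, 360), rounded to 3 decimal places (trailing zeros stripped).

Answer: 138

Derivation:
Executing turtle program step by step:
Start: pos=(0,0), heading=0, pen down
FD 12: (0,0) -> (12,0) [heading=0, draw]
LT 45: heading 0 -> 45
LT 90: heading 45 -> 135
LT 15: heading 135 -> 150
BK 5: (12,0) -> (16.33,-2.5) [heading=150, draw]
PU: pen up
REPEAT 5 [
  -- iteration 1/5 --
  FD 8: (16.33,-2.5) -> (9.402,1.5) [heading=150, move]
  FD 10: (9.402,1.5) -> (0.742,6.5) [heading=150, move]
  -- iteration 2/5 --
  FD 8: (0.742,6.5) -> (-6.187,10.5) [heading=150, move]
  FD 10: (-6.187,10.5) -> (-14.847,15.5) [heading=150, move]
  -- iteration 3/5 --
  FD 8: (-14.847,15.5) -> (-21.775,19.5) [heading=150, move]
  FD 10: (-21.775,19.5) -> (-30.435,24.5) [heading=150, move]
  -- iteration 4/5 --
  FD 8: (-30.435,24.5) -> (-37.363,28.5) [heading=150, move]
  FD 10: (-37.363,28.5) -> (-46.024,33.5) [heading=150, move]
  -- iteration 5/5 --
  FD 8: (-46.024,33.5) -> (-52.952,37.5) [heading=150, move]
  FD 10: (-52.952,37.5) -> (-61.612,42.5) [heading=150, move]
]
LT 15: heading 150 -> 165
FD 15: (-61.612,42.5) -> (-76.101,46.382) [heading=165, move]
RT 72: heading 165 -> 93
FD 11: (-76.101,46.382) -> (-76.677,57.367) [heading=93, move]
LT 45: heading 93 -> 138
FD 1: (-76.677,57.367) -> (-77.42,58.036) [heading=138, move]
Final: pos=(-77.42,58.036), heading=138, 2 segment(s) drawn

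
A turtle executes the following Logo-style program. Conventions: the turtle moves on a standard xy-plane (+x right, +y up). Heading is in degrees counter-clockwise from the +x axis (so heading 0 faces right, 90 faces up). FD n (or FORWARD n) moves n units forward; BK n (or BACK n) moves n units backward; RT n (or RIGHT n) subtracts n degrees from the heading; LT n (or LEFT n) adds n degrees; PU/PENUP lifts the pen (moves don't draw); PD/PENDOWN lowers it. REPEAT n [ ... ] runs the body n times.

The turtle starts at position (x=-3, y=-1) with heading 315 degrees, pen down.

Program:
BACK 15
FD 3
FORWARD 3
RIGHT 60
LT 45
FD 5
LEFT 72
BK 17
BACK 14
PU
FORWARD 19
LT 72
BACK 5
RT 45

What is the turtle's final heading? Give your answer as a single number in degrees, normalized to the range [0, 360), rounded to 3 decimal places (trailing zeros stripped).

Executing turtle program step by step:
Start: pos=(-3,-1), heading=315, pen down
BK 15: (-3,-1) -> (-13.607,9.607) [heading=315, draw]
FD 3: (-13.607,9.607) -> (-11.485,7.485) [heading=315, draw]
FD 3: (-11.485,7.485) -> (-9.364,5.364) [heading=315, draw]
RT 60: heading 315 -> 255
LT 45: heading 255 -> 300
FD 5: (-9.364,5.364) -> (-6.864,1.034) [heading=300, draw]
LT 72: heading 300 -> 12
BK 17: (-6.864,1.034) -> (-23.492,-2.501) [heading=12, draw]
BK 14: (-23.492,-2.501) -> (-37.187,-5.411) [heading=12, draw]
PU: pen up
FD 19: (-37.187,-5.411) -> (-18.602,-1.461) [heading=12, move]
LT 72: heading 12 -> 84
BK 5: (-18.602,-1.461) -> (-19.124,-6.434) [heading=84, move]
RT 45: heading 84 -> 39
Final: pos=(-19.124,-6.434), heading=39, 6 segment(s) drawn

Answer: 39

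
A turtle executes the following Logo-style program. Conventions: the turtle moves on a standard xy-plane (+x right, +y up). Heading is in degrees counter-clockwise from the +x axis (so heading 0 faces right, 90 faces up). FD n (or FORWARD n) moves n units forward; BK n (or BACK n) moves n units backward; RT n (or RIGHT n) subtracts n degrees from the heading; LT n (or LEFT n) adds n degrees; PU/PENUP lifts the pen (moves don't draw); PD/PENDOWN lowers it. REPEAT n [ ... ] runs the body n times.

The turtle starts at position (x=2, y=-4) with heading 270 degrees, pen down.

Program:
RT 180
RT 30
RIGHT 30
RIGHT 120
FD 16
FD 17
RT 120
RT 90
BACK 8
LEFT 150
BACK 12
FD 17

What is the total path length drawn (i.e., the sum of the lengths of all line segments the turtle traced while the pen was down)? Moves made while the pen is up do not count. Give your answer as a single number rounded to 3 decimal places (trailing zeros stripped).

Answer: 70

Derivation:
Executing turtle program step by step:
Start: pos=(2,-4), heading=270, pen down
RT 180: heading 270 -> 90
RT 30: heading 90 -> 60
RT 30: heading 60 -> 30
RT 120: heading 30 -> 270
FD 16: (2,-4) -> (2,-20) [heading=270, draw]
FD 17: (2,-20) -> (2,-37) [heading=270, draw]
RT 120: heading 270 -> 150
RT 90: heading 150 -> 60
BK 8: (2,-37) -> (-2,-43.928) [heading=60, draw]
LT 150: heading 60 -> 210
BK 12: (-2,-43.928) -> (8.392,-37.928) [heading=210, draw]
FD 17: (8.392,-37.928) -> (-6.33,-46.428) [heading=210, draw]
Final: pos=(-6.33,-46.428), heading=210, 5 segment(s) drawn

Segment lengths:
  seg 1: (2,-4) -> (2,-20), length = 16
  seg 2: (2,-20) -> (2,-37), length = 17
  seg 3: (2,-37) -> (-2,-43.928), length = 8
  seg 4: (-2,-43.928) -> (8.392,-37.928), length = 12
  seg 5: (8.392,-37.928) -> (-6.33,-46.428), length = 17
Total = 70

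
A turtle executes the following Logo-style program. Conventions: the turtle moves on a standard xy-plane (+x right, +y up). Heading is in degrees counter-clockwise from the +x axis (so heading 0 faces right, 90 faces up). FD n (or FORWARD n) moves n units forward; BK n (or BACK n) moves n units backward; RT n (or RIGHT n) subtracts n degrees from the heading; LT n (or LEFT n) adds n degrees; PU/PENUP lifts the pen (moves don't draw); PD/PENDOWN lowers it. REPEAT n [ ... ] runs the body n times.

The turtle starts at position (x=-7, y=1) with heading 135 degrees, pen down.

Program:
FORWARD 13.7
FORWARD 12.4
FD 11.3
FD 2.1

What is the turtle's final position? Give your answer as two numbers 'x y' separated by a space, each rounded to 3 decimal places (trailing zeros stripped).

Executing turtle program step by step:
Start: pos=(-7,1), heading=135, pen down
FD 13.7: (-7,1) -> (-16.687,10.687) [heading=135, draw]
FD 12.4: (-16.687,10.687) -> (-25.455,19.455) [heading=135, draw]
FD 11.3: (-25.455,19.455) -> (-33.446,27.446) [heading=135, draw]
FD 2.1: (-33.446,27.446) -> (-34.931,28.931) [heading=135, draw]
Final: pos=(-34.931,28.931), heading=135, 4 segment(s) drawn

Answer: -34.931 28.931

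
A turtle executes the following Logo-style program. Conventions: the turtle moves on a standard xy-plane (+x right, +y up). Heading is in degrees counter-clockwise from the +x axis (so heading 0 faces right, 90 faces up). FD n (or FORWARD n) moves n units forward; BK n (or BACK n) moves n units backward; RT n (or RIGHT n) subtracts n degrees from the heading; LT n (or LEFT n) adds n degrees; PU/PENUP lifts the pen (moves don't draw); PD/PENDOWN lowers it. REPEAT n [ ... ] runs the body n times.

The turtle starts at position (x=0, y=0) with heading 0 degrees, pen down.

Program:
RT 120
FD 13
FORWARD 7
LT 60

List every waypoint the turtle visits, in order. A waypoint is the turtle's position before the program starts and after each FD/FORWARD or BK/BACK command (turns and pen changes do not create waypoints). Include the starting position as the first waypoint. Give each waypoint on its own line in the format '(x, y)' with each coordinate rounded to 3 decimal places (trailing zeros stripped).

Executing turtle program step by step:
Start: pos=(0,0), heading=0, pen down
RT 120: heading 0 -> 240
FD 13: (0,0) -> (-6.5,-11.258) [heading=240, draw]
FD 7: (-6.5,-11.258) -> (-10,-17.321) [heading=240, draw]
LT 60: heading 240 -> 300
Final: pos=(-10,-17.321), heading=300, 2 segment(s) drawn
Waypoints (3 total):
(0, 0)
(-6.5, -11.258)
(-10, -17.321)

Answer: (0, 0)
(-6.5, -11.258)
(-10, -17.321)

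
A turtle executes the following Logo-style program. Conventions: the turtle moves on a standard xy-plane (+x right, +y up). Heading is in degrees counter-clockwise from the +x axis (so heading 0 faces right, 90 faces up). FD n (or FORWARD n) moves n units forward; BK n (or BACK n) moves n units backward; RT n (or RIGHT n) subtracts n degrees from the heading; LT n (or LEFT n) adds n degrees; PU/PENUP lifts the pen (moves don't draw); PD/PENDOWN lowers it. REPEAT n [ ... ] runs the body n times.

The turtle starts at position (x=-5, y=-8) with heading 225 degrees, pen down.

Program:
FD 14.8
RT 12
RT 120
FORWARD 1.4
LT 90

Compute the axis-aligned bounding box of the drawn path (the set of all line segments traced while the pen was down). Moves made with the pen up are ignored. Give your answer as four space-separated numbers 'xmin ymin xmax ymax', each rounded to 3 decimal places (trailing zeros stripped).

Executing turtle program step by step:
Start: pos=(-5,-8), heading=225, pen down
FD 14.8: (-5,-8) -> (-15.465,-18.465) [heading=225, draw]
RT 12: heading 225 -> 213
RT 120: heading 213 -> 93
FD 1.4: (-15.465,-18.465) -> (-15.538,-17.067) [heading=93, draw]
LT 90: heading 93 -> 183
Final: pos=(-15.538,-17.067), heading=183, 2 segment(s) drawn

Segment endpoints: x in {-15.538, -15.465, -5}, y in {-18.465, -17.067, -8}
xmin=-15.538, ymin=-18.465, xmax=-5, ymax=-8

Answer: -15.538 -18.465 -5 -8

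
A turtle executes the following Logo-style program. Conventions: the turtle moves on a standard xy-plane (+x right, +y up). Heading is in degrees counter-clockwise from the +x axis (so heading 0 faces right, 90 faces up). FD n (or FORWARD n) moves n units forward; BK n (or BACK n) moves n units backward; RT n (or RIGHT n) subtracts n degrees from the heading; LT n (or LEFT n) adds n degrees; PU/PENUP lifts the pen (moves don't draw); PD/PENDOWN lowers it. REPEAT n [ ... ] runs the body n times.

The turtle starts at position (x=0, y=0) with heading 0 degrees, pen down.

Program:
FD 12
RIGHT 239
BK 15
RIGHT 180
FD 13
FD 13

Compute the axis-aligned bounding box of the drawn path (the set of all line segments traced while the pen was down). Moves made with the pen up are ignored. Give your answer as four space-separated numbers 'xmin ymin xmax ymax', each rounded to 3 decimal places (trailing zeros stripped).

Executing turtle program step by step:
Start: pos=(0,0), heading=0, pen down
FD 12: (0,0) -> (12,0) [heading=0, draw]
RT 239: heading 0 -> 121
BK 15: (12,0) -> (19.726,-12.858) [heading=121, draw]
RT 180: heading 121 -> 301
FD 13: (19.726,-12.858) -> (26.421,-24.001) [heading=301, draw]
FD 13: (26.421,-24.001) -> (33.117,-35.144) [heading=301, draw]
Final: pos=(33.117,-35.144), heading=301, 4 segment(s) drawn

Segment endpoints: x in {0, 12, 19.726, 26.421, 33.117}, y in {-35.144, -24.001, -12.858, 0}
xmin=0, ymin=-35.144, xmax=33.117, ymax=0

Answer: 0 -35.144 33.117 0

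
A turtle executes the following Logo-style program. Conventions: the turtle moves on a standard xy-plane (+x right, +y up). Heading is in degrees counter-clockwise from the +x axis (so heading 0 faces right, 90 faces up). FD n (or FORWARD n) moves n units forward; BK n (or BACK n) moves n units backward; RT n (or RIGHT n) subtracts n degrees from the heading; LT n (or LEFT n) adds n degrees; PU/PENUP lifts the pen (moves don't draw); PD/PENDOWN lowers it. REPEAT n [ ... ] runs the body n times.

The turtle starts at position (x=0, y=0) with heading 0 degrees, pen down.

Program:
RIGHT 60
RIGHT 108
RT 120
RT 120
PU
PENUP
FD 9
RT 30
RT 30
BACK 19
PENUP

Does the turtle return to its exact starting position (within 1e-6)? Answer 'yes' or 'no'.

Executing turtle program step by step:
Start: pos=(0,0), heading=0, pen down
RT 60: heading 0 -> 300
RT 108: heading 300 -> 192
RT 120: heading 192 -> 72
RT 120: heading 72 -> 312
PU: pen up
PU: pen up
FD 9: (0,0) -> (6.022,-6.688) [heading=312, move]
RT 30: heading 312 -> 282
RT 30: heading 282 -> 252
BK 19: (6.022,-6.688) -> (11.893,11.382) [heading=252, move]
PU: pen up
Final: pos=(11.893,11.382), heading=252, 0 segment(s) drawn

Start position: (0, 0)
Final position: (11.893, 11.382)
Distance = 16.462; >= 1e-6 -> NOT closed

Answer: no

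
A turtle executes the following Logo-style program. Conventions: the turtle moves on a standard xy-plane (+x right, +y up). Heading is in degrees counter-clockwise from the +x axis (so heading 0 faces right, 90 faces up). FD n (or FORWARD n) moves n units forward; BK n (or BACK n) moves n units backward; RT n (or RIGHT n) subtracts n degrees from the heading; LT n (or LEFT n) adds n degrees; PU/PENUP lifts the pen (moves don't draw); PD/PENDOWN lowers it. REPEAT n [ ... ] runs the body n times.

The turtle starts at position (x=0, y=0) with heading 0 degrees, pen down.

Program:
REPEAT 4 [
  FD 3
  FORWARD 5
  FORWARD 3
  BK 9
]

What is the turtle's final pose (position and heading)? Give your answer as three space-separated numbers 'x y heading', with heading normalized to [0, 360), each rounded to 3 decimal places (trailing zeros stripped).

Answer: 8 0 0

Derivation:
Executing turtle program step by step:
Start: pos=(0,0), heading=0, pen down
REPEAT 4 [
  -- iteration 1/4 --
  FD 3: (0,0) -> (3,0) [heading=0, draw]
  FD 5: (3,0) -> (8,0) [heading=0, draw]
  FD 3: (8,0) -> (11,0) [heading=0, draw]
  BK 9: (11,0) -> (2,0) [heading=0, draw]
  -- iteration 2/4 --
  FD 3: (2,0) -> (5,0) [heading=0, draw]
  FD 5: (5,0) -> (10,0) [heading=0, draw]
  FD 3: (10,0) -> (13,0) [heading=0, draw]
  BK 9: (13,0) -> (4,0) [heading=0, draw]
  -- iteration 3/4 --
  FD 3: (4,0) -> (7,0) [heading=0, draw]
  FD 5: (7,0) -> (12,0) [heading=0, draw]
  FD 3: (12,0) -> (15,0) [heading=0, draw]
  BK 9: (15,0) -> (6,0) [heading=0, draw]
  -- iteration 4/4 --
  FD 3: (6,0) -> (9,0) [heading=0, draw]
  FD 5: (9,0) -> (14,0) [heading=0, draw]
  FD 3: (14,0) -> (17,0) [heading=0, draw]
  BK 9: (17,0) -> (8,0) [heading=0, draw]
]
Final: pos=(8,0), heading=0, 16 segment(s) drawn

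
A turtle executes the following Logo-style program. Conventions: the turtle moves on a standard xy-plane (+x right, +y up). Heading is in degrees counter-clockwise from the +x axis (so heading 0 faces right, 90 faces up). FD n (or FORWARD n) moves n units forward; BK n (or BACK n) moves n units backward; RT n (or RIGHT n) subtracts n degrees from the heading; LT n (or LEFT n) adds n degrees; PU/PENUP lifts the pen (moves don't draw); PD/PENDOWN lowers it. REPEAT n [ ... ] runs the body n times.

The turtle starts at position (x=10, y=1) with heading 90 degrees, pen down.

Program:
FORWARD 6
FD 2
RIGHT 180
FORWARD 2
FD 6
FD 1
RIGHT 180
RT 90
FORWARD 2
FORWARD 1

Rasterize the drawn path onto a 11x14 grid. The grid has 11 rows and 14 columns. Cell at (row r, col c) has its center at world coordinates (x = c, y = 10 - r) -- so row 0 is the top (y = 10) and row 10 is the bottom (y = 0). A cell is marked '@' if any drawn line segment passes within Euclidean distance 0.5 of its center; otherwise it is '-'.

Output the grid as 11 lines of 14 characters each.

Answer: --------------
----------@---
----------@---
----------@---
----------@---
----------@---
----------@---
----------@---
----------@---
----------@---
----------@@@@

Derivation:
Segment 0: (10,1) -> (10,7)
Segment 1: (10,7) -> (10,9)
Segment 2: (10,9) -> (10,7)
Segment 3: (10,7) -> (10,1)
Segment 4: (10,1) -> (10,0)
Segment 5: (10,0) -> (12,0)
Segment 6: (12,0) -> (13,0)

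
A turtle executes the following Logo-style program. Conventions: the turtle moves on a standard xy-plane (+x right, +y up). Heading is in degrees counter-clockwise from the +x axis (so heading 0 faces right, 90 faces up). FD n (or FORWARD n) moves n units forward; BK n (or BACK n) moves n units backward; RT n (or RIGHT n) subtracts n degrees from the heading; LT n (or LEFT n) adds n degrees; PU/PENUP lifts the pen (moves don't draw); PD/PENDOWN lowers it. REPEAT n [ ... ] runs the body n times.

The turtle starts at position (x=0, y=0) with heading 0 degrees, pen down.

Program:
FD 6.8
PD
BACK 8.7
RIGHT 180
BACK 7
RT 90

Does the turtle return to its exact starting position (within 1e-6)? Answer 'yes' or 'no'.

Executing turtle program step by step:
Start: pos=(0,0), heading=0, pen down
FD 6.8: (0,0) -> (6.8,0) [heading=0, draw]
PD: pen down
BK 8.7: (6.8,0) -> (-1.9,0) [heading=0, draw]
RT 180: heading 0 -> 180
BK 7: (-1.9,0) -> (5.1,0) [heading=180, draw]
RT 90: heading 180 -> 90
Final: pos=(5.1,0), heading=90, 3 segment(s) drawn

Start position: (0, 0)
Final position: (5.1, 0)
Distance = 5.1; >= 1e-6 -> NOT closed

Answer: no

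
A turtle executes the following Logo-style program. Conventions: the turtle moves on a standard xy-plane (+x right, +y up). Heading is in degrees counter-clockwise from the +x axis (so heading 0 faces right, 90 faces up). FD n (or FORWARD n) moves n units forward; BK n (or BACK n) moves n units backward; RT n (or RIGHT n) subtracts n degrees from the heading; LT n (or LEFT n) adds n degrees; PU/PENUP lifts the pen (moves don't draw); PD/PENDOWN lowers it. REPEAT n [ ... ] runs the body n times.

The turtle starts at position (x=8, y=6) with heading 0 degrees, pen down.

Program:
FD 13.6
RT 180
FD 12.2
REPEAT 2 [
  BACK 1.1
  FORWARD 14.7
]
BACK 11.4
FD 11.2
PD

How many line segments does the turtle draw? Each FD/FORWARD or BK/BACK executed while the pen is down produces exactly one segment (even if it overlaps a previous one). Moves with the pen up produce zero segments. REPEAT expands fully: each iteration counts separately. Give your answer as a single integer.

Answer: 8

Derivation:
Executing turtle program step by step:
Start: pos=(8,6), heading=0, pen down
FD 13.6: (8,6) -> (21.6,6) [heading=0, draw]
RT 180: heading 0 -> 180
FD 12.2: (21.6,6) -> (9.4,6) [heading=180, draw]
REPEAT 2 [
  -- iteration 1/2 --
  BK 1.1: (9.4,6) -> (10.5,6) [heading=180, draw]
  FD 14.7: (10.5,6) -> (-4.2,6) [heading=180, draw]
  -- iteration 2/2 --
  BK 1.1: (-4.2,6) -> (-3.1,6) [heading=180, draw]
  FD 14.7: (-3.1,6) -> (-17.8,6) [heading=180, draw]
]
BK 11.4: (-17.8,6) -> (-6.4,6) [heading=180, draw]
FD 11.2: (-6.4,6) -> (-17.6,6) [heading=180, draw]
PD: pen down
Final: pos=(-17.6,6), heading=180, 8 segment(s) drawn
Segments drawn: 8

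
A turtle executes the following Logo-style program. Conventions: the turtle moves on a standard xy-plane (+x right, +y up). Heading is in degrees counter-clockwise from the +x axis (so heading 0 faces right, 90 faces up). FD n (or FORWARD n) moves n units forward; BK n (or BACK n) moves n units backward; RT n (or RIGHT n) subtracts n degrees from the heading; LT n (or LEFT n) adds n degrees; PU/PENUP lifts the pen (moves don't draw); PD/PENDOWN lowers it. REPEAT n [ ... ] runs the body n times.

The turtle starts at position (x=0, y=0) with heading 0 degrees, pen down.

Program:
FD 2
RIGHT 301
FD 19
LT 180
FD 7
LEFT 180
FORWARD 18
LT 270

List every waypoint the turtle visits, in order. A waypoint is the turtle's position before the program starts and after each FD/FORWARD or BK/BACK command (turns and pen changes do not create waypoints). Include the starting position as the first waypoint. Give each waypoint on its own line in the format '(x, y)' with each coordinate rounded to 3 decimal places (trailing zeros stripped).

Executing turtle program step by step:
Start: pos=(0,0), heading=0, pen down
FD 2: (0,0) -> (2,0) [heading=0, draw]
RT 301: heading 0 -> 59
FD 19: (2,0) -> (11.786,16.286) [heading=59, draw]
LT 180: heading 59 -> 239
FD 7: (11.786,16.286) -> (8.18,10.286) [heading=239, draw]
LT 180: heading 239 -> 59
FD 18: (8.18,10.286) -> (17.451,25.715) [heading=59, draw]
LT 270: heading 59 -> 329
Final: pos=(17.451,25.715), heading=329, 4 segment(s) drawn
Waypoints (5 total):
(0, 0)
(2, 0)
(11.786, 16.286)
(8.18, 10.286)
(17.451, 25.715)

Answer: (0, 0)
(2, 0)
(11.786, 16.286)
(8.18, 10.286)
(17.451, 25.715)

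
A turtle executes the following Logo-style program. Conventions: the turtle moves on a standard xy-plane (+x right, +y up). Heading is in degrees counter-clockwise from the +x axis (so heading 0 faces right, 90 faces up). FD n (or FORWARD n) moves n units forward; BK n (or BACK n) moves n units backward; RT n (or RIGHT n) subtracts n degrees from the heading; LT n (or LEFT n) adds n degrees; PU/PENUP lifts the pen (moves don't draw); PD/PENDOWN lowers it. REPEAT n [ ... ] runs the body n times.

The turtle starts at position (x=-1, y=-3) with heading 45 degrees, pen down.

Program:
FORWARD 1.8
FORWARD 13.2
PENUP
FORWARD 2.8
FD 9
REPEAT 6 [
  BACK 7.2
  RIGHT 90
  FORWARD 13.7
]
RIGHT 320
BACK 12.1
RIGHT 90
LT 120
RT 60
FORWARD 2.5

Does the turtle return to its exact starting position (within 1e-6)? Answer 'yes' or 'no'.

Executing turtle program step by step:
Start: pos=(-1,-3), heading=45, pen down
FD 1.8: (-1,-3) -> (0.273,-1.727) [heading=45, draw]
FD 13.2: (0.273,-1.727) -> (9.607,7.607) [heading=45, draw]
PU: pen up
FD 2.8: (9.607,7.607) -> (11.587,9.587) [heading=45, move]
FD 9: (11.587,9.587) -> (17.95,15.95) [heading=45, move]
REPEAT 6 [
  -- iteration 1/6 --
  BK 7.2: (17.95,15.95) -> (12.859,10.859) [heading=45, move]
  RT 90: heading 45 -> 315
  FD 13.7: (12.859,10.859) -> (22.547,1.172) [heading=315, move]
  -- iteration 2/6 --
  BK 7.2: (22.547,1.172) -> (17.455,6.263) [heading=315, move]
  RT 90: heading 315 -> 225
  FD 13.7: (17.455,6.263) -> (7.768,-3.424) [heading=225, move]
  -- iteration 3/6 --
  BK 7.2: (7.768,-3.424) -> (12.859,1.667) [heading=225, move]
  RT 90: heading 225 -> 135
  FD 13.7: (12.859,1.667) -> (3.172,11.354) [heading=135, move]
  -- iteration 4/6 --
  BK 7.2: (3.172,11.354) -> (8.263,6.263) [heading=135, move]
  RT 90: heading 135 -> 45
  FD 13.7: (8.263,6.263) -> (17.95,15.95) [heading=45, move]
  -- iteration 5/6 --
  BK 7.2: (17.95,15.95) -> (12.859,10.859) [heading=45, move]
  RT 90: heading 45 -> 315
  FD 13.7: (12.859,10.859) -> (22.547,1.172) [heading=315, move]
  -- iteration 6/6 --
  BK 7.2: (22.547,1.172) -> (17.455,6.263) [heading=315, move]
  RT 90: heading 315 -> 225
  FD 13.7: (17.455,6.263) -> (7.768,-3.424) [heading=225, move]
]
RT 320: heading 225 -> 265
BK 12.1: (7.768,-3.424) -> (8.823,8.63) [heading=265, move]
RT 90: heading 265 -> 175
LT 120: heading 175 -> 295
RT 60: heading 295 -> 235
FD 2.5: (8.823,8.63) -> (7.389,6.582) [heading=235, move]
Final: pos=(7.389,6.582), heading=235, 2 segment(s) drawn

Start position: (-1, -3)
Final position: (7.389, 6.582)
Distance = 12.735; >= 1e-6 -> NOT closed

Answer: no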